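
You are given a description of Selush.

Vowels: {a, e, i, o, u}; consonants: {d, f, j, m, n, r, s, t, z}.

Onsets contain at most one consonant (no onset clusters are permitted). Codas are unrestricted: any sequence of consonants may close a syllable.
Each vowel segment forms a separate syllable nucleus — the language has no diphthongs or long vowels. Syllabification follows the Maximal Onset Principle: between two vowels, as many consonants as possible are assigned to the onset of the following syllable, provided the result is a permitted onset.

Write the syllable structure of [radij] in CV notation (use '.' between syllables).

CV.CVC

The vowels are a, i — 2 nuclei, so 2 syllables.
/a…i/ gap (V1→V2): /d/ → onset of the next syllable (single consonants are always licit onsets).
Result: ra.dij.
Mapping each syllable to C/V: /ra/ → CV, /dij/ → CVC.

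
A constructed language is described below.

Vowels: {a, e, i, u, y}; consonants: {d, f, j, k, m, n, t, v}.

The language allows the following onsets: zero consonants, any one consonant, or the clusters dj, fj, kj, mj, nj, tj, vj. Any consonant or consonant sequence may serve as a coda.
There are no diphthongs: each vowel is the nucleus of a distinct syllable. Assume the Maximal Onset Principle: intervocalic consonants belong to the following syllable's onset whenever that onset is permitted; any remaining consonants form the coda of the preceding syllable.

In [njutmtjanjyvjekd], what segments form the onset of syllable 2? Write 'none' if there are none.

Nuclei (vowels): u, a, y, e → 4 syllables.
Between /u/ (V1) and /a/ (V2): /tmtj/; trying suffixes from longest down, /tj/ is the first permitted one, so coda /tm/ | onset /tj/.
Between /a/ (V2) and /y/ (V3): cluster /nj/ — /nj/ is itself a permitted onset, so the whole cluster goes right; preceding coda = ∅.
Between /y/ (V3) and /e/ (V4): /vj/ is a licit onset in full, so it all attaches to the next syllable.
So the parse is njutm.tja.njy.vjekd.
Syllable 2 is /tja/: onset /tj/, nucleus /a/, coda ∅.

tj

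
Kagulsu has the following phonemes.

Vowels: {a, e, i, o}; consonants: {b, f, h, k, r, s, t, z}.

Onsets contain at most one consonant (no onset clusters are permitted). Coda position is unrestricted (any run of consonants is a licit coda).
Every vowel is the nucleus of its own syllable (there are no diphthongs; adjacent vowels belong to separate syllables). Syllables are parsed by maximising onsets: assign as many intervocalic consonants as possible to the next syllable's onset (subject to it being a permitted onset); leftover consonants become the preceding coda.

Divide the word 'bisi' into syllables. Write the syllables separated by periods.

Nuclei (vowels): i, i → 2 syllables.
/i…i/ gap (V1→V2): /s/ → onset of the next syllable (single consonants are always licit onsets).

bi.si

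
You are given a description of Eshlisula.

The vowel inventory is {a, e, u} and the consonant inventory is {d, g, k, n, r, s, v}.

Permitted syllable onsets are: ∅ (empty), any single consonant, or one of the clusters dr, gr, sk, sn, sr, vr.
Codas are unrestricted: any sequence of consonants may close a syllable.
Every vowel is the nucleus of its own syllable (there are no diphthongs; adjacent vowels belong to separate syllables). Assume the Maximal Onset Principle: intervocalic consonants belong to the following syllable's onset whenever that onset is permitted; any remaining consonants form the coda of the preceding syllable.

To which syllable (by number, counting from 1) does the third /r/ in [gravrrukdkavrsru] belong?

The vowels are a, u, a, u — 4 nuclei, so 4 syllables.
σ1/σ2 boundary: cluster /vrr/ — the longest permitted-onset suffix is /r/; onset = /r/, preceding coda = /vr/.
σ2/σ3 boundary: /kdk/ splits as /kd/ + /k/ (/k/ is the longest suffix that is a licit onset).
σ3/σ4 boundary: /vrsr/ splits as /vr/ + /sr/ (/sr/ is the longest suffix that is a licit onset).
Syllabification: gravr.rukd.kavr.sru.
The third /r/ is in the onset of syllable 2 (/rukd/).

2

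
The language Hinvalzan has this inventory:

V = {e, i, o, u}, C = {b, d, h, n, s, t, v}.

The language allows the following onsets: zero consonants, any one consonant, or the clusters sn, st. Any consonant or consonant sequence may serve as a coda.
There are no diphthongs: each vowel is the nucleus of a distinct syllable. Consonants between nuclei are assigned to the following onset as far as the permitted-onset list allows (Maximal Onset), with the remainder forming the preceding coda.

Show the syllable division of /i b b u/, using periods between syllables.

ib.bu

The vowels are i, u — 2 nuclei, so 2 syllables.
/i…u/ gap (V1→V2): cluster /bb/ — the longest permitted-onset suffix is /b/; onset = /b/, preceding coda = /b/.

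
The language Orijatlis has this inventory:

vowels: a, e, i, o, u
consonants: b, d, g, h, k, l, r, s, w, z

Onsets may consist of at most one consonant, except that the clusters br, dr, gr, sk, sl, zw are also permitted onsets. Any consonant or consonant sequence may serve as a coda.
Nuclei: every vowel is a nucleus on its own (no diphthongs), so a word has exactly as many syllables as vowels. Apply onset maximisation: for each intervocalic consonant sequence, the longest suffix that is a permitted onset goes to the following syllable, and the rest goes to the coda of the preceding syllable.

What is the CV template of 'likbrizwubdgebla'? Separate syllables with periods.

Vowels present: i, i, u, e, a; each is a nucleus, giving 5 syllables.
Between /i/ (V1) and /i/ (V2): cluster /kbr/ — the longest permitted-onset suffix is /br/; onset = /br/, preceding coda = /k/.
Between /i/ (V2) and /u/ (V3): cluster /zw/ — /zw/ is itself a permitted onset, so the whole cluster goes right; preceding coda = ∅.
Between /u/ (V3) and /e/ (V4): /bdg/ — longest licit onset from the right is /g/, leaving /bd/ as coda.
Between /e/ (V4) and /a/ (V5): /bl/; trying suffixes from longest down, /l/ is the first permitted one, so coda /b/ | onset /l/.
So the parse is lik.bri.zwubd.geb.la.
Mapping each syllable to C/V: /lik/ → CVC, /bri/ → CCV, /zwubd/ → CCVCC, /geb/ → CVC, /la/ → CV.

CVC.CCV.CCVCC.CVC.CV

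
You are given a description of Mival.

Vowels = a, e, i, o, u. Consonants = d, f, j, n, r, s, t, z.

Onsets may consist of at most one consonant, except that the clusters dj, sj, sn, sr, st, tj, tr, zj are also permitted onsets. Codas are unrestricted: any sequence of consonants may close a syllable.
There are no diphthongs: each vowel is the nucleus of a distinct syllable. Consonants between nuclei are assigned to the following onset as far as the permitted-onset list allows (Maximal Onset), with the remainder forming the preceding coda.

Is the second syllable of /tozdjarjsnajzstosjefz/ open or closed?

closed

The vowels are o, a, a, o, e — 5 nuclei, so 5 syllables.
σ1/σ2 boundary: /zdj/ — longest licit onset from the right is /dj/, leaving /z/ as coda.
σ2/σ3 boundary: cluster /rjsn/ — the longest permitted-onset suffix is /sn/; onset = /sn/, preceding coda = /rj/.
σ3/σ4 boundary: /jzst/ splits as /jz/ + /st/ (/st/ is the longest suffix that is a licit onset).
σ4/σ5 boundary: /sj/ — entire cluster is a permitted onset → onset /sj/, coda ∅.
Result: toz.djarj.snajz.sto.sjefz.
Syllable 2 is /djarj/ with coda /rj/, so it is closed.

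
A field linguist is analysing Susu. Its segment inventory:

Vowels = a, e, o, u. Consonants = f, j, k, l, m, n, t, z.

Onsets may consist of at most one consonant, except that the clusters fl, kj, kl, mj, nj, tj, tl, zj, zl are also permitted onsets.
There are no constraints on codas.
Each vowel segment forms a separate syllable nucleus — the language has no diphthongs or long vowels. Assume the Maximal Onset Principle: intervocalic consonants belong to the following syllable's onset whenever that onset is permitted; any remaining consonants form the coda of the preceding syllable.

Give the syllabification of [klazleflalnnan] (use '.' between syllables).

kla.zle.flaln.nan

The vowels are a, e, a, a — 4 nuclei, so 4 syllables.
/a…e/ gap (V1→V2): /zl/ is a licit onset in full, so it all attaches to the next syllable.
/e…a/ gap (V2→V3): /fl/ is a licit onset in full, so it all attaches to the next syllable.
/a…a/ gap (V3→V4): /lnn/; trying suffixes from longest down, /n/ is the first permitted one, so coda /ln/ | onset /n/.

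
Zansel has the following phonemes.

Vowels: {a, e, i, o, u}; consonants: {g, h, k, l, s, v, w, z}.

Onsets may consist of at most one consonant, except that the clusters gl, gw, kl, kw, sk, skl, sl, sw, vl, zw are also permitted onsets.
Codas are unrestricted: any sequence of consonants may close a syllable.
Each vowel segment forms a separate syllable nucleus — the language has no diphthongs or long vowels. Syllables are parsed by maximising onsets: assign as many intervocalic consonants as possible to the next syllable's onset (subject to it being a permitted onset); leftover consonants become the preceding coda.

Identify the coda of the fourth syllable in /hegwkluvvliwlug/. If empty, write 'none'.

The vowels are e, u, i, u — 4 nuclei, so 4 syllables.
/e…u/ gap (V1→V2): cluster /gwkl/ — the longest permitted-onset suffix is /kl/; onset = /kl/, preceding coda = /gw/.
/u…i/ gap (V2→V3): /vvl/ splits as /v/ + /vl/ (/vl/ is the longest suffix that is a licit onset).
/i…u/ gap (V3→V4): /wl/ — longest licit onset from the right is /l/, leaving /w/ as coda.
Result: hegw.kluv.vliw.lug.
Syllable 4 is /lug/: onset /l/, nucleus /u/, coda /g/.

g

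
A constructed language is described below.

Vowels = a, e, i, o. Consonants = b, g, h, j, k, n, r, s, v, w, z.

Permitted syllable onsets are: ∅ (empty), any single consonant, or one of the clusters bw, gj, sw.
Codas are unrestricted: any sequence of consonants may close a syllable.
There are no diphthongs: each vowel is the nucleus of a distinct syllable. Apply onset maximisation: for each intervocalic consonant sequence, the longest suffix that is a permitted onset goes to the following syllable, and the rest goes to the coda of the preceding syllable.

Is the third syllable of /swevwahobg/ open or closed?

closed

Nuclei (vowels): e, a, o → 3 syllables.
Between /e/ (V1) and /a/ (V2): /vw/ — longest licit onset from the right is /w/, leaving /v/ as coda.
Between /a/ (V2) and /o/ (V3): /h/ → onset of the next syllable (single consonants are always licit onsets).
Result: swev.wa.hobg.
Syllable 3 is /hobg/ with coda /bg/, so it is closed.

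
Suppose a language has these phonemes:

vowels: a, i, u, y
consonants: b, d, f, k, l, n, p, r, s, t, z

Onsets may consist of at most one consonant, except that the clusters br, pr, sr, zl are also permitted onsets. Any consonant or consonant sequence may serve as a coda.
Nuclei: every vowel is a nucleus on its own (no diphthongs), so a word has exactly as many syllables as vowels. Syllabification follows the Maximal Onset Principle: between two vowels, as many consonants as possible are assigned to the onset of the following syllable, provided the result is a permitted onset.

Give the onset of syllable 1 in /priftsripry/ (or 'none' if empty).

pr

Nuclei (vowels): i, i, y → 3 syllables.
V1 /i/ – V2 /i/: /ftsr/ splits as /ft/ + /sr/ (/sr/ is the longest suffix that is a licit onset).
V2 /i/ – V3 /y/: /pr/ is a licit onset in full, so it all attaches to the next syllable.
Putting it together: prift.sri.pry.
Syllable 1 is /prift/: onset /pr/, nucleus /i/, coda /ft/.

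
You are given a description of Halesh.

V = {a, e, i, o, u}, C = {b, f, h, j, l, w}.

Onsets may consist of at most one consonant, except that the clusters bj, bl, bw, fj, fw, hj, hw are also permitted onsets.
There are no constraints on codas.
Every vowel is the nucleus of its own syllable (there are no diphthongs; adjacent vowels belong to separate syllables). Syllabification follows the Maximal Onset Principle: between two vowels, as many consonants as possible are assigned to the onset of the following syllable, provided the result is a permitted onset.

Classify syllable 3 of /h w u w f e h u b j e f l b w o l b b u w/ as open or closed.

open

Nuclei (vowels): u, e, u, e, o, u → 6 syllables.
σ1/σ2 boundary: cluster /wf/ — the longest permitted-onset suffix is /f/; onset = /f/, preceding coda = /w/.
σ2/σ3 boundary: just /h/ — single C goes to the following onset.
σ3/σ4 boundary: /bj/ — entire cluster is a permitted onset → onset /bj/, coda ∅.
σ4/σ5 boundary: cluster /flbw/ — the longest permitted-onset suffix is /bw/; onset = /bw/, preceding coda = /fl/.
σ5/σ6 boundary: /lbb/ splits as /lb/ + /b/ (/b/ is the longest suffix that is a licit onset).
Putting it together: hwuw.fe.hu.bjefl.bwolb.buw.
Syllable 3 is /hu/; it ends in its nucleus with no coda, so it is open.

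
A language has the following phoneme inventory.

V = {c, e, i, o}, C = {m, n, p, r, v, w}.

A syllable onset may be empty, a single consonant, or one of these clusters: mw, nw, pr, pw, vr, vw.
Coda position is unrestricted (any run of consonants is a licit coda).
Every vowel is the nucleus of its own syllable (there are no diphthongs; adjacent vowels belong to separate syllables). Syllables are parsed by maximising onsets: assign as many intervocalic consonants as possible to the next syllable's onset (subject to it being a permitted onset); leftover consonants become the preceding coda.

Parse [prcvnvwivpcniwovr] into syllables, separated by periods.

Nuclei (vowels): c, i, c, i, o → 5 syllables.
/c…i/ gap (V1→V2): cluster /vnvw/ — the longest permitted-onset suffix is /vw/; onset = /vw/, preceding coda = /vn/.
/i…c/ gap (V2→V3): /vp/ — longest licit onset from the right is /p/, leaving /v/ as coda.
/c…i/ gap (V3→V4): /n/ → onset of the next syllable (single consonants are always licit onsets).
/i…o/ gap (V4→V5): just /w/ — single C goes to the following onset.

prcvn.vwiv.pc.ni.wovr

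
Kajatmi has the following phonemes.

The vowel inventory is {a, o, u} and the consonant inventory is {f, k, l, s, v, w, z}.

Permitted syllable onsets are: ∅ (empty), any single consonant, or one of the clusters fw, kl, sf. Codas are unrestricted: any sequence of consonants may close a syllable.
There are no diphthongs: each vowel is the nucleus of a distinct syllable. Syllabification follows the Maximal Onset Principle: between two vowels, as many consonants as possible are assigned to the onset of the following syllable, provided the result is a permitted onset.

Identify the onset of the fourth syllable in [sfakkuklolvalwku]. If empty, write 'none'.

Nuclei (vowels): a, u, o, a, u → 5 syllables.
/a…u/ gap (V1→V2): /kk/ — longest licit onset from the right is /k/, leaving /k/ as coda.
/u…o/ gap (V2→V3): /kl/ is a licit onset in full, so it all attaches to the next syllable.
/o…a/ gap (V3→V4): /lv/ splits as /l/ + /v/ (/v/ is the longest suffix that is a licit onset).
/a…u/ gap (V4→V5): cluster /lwk/ — the longest permitted-onset suffix is /k/; onset = /k/, preceding coda = /lw/.
Syllabification: sfak.ku.klol.valw.ku.
Syllable 4 is /valw/: onset /v/, nucleus /a/, coda /lw/.

v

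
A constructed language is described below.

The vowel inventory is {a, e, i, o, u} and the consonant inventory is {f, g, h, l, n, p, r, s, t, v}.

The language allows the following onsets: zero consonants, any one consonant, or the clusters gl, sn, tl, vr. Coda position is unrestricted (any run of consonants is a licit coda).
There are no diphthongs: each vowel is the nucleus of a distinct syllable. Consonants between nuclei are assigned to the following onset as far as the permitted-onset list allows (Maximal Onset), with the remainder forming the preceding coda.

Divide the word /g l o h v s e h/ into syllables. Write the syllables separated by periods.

glohv.seh

Vowels present: o, e; each is a nucleus, giving 2 syllables.
σ1/σ2 boundary: /hvs/ splits as /hv/ + /s/ (/s/ is the longest suffix that is a licit onset).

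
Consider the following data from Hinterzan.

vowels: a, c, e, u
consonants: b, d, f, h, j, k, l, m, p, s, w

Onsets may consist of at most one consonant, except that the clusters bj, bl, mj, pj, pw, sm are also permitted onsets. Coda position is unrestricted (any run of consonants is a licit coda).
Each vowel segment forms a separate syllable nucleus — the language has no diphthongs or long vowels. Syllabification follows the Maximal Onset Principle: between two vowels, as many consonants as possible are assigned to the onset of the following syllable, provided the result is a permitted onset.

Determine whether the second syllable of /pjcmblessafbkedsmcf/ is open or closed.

Vowels present: c, e, a, e, c; each is a nucleus, giving 5 syllables.
Between /c/ (V1) and /e/ (V2): /mbl/ — longest licit onset from the right is /bl/, leaving /m/ as coda.
Between /e/ (V2) and /a/ (V3): /ss/ splits as /s/ + /s/ (/s/ is the longest suffix that is a licit onset).
Between /a/ (V3) and /e/ (V4): /fbk/ — longest licit onset from the right is /k/, leaving /fb/ as coda.
Between /e/ (V4) and /c/ (V5): /dsm/; trying suffixes from longest down, /sm/ is the first permitted one, so coda /d/ | onset /sm/.
So the parse is pjcm.bles.safb.ked.smcf.
Syllable 2 is /bles/ with coda /s/, so it is closed.

closed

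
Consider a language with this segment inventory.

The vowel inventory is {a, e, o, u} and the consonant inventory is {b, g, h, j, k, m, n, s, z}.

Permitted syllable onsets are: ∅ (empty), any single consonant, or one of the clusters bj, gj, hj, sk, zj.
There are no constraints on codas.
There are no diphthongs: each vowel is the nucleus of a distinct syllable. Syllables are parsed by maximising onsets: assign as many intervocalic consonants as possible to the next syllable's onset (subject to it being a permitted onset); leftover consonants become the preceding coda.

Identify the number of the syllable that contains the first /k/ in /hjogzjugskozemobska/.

The vowels are o, u, o, e, o, a — 6 nuclei, so 6 syllables.
/o…u/ gap (V1→V2): cluster /gzj/ — the longest permitted-onset suffix is /zj/; onset = /zj/, preceding coda = /g/.
/u…o/ gap (V2→V3): /gsk/; trying suffixes from longest down, /sk/ is the first permitted one, so coda /g/ | onset /sk/.
/o…e/ gap (V3→V4): /z/ → onset of the next syllable (single consonants are always licit onsets).
/e…o/ gap (V4→V5): /m/ is a single consonant, so it becomes the next onset.
/o…a/ gap (V5→V6): /bsk/ splits as /b/ + /sk/ (/sk/ is the longest suffix that is a licit onset).
Syllabification: hjog.zjug.sko.ze.mob.ska.
The first /k/ is in the onset of syllable 3 (/sko/).

3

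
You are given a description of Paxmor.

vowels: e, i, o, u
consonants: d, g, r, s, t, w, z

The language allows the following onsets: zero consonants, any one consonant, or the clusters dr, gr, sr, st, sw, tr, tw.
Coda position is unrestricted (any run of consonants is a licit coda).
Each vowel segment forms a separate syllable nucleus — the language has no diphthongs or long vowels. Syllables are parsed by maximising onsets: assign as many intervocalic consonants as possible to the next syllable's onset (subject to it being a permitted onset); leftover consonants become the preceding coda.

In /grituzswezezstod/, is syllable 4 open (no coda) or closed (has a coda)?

Vowels present: i, u, e, e, o; each is a nucleus, giving 5 syllables.
V1 /i/ – V2 /u/: /t/ → onset of the next syllable (single consonants are always licit onsets).
V2 /u/ – V3 /e/: /zsw/ splits as /z/ + /sw/ (/sw/ is the longest suffix that is a licit onset).
V3 /e/ – V4 /e/: /z/ is a single consonant, so it becomes the next onset.
V4 /e/ – V5 /o/: /zst/ — longest licit onset from the right is /st/, leaving /z/ as coda.
Syllabification: gri.tuz.swe.zez.stod.
Syllable 4 is /zez/ with coda /z/, so it is closed.

closed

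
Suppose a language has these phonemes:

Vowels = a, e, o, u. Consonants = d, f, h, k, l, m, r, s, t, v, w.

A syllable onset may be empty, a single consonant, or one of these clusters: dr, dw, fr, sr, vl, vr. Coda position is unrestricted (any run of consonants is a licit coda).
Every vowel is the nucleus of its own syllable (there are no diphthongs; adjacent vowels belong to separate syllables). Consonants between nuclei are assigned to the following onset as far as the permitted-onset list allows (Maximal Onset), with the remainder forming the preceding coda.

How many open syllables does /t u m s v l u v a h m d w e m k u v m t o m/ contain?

1

The vowels are u, u, a, e, u, o — 6 nuclei, so 6 syllables.
/u…u/ gap (V1→V2): cluster /msvl/ — the longest permitted-onset suffix is /vl/; onset = /vl/, preceding coda = /ms/.
/u…a/ gap (V2→V3): /v/ is a single consonant, so it becomes the next onset.
/a…e/ gap (V3→V4): /hmdw/ splits as /hm/ + /dw/ (/dw/ is the longest suffix that is a licit onset).
/e…u/ gap (V4→V5): /mk/ splits as /m/ + /k/ (/k/ is the longest suffix that is a licit onset).
/u…o/ gap (V5→V6): /vmt/ splits as /vm/ + /t/ (/t/ is the longest suffix that is a licit onset).
Syllabification: tums.vlu.vahm.dwem.kuvm.tom.
Classifying each syllable: /tums/ (closed), /vlu/ (open), /vahm/ (closed), /dwem/ (closed), /kuvm/ (closed), /tom/ (closed).
Open syllables: 1.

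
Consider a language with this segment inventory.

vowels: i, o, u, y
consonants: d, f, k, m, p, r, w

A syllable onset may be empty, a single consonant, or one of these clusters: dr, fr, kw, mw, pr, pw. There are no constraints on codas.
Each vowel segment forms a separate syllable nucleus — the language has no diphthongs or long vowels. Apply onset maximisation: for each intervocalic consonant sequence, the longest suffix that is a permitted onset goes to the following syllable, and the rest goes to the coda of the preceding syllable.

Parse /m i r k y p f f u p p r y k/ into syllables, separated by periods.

mir.kypf.fup.pryk

Nuclei (vowels): i, y, u, y → 4 syllables.
/i…y/ gap (V1→V2): /rk/; trying suffixes from longest down, /k/ is the first permitted one, so coda /r/ | onset /k/.
/y…u/ gap (V2→V3): cluster /pff/ — the longest permitted-onset suffix is /f/; onset = /f/, preceding coda = /pf/.
/u…y/ gap (V3→V4): /ppr/ — longest licit onset from the right is /pr/, leaving /p/ as coda.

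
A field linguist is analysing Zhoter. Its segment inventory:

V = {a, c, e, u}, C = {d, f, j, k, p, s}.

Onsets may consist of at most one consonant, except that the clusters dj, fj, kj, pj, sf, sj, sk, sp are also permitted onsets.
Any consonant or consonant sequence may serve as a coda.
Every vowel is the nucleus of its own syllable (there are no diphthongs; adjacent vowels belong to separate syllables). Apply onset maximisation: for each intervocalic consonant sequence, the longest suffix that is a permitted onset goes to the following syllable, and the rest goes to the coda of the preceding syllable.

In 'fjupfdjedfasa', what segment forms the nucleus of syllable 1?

Nuclei (vowels): u, e, a, a → 4 syllables.
The first nucleus (vowel 1 from the left) is /u/.

u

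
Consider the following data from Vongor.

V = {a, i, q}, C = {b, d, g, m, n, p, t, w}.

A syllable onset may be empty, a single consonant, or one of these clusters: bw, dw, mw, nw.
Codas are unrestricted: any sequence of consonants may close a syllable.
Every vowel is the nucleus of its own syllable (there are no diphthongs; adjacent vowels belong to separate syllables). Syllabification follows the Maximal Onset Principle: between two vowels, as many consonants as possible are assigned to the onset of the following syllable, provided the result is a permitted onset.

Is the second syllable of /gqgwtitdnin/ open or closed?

closed

The vowels are q, i, i — 3 nuclei, so 3 syllables.
V1 /q/ – V2 /i/: cluster /gwt/ — the longest permitted-onset suffix is /t/; onset = /t/, preceding coda = /gw/.
V2 /i/ – V3 /i/: /tdn/ — longest licit onset from the right is /n/, leaving /td/ as coda.
Result: gqgw.titd.nin.
Syllable 2 is /titd/ with coda /td/, so it is closed.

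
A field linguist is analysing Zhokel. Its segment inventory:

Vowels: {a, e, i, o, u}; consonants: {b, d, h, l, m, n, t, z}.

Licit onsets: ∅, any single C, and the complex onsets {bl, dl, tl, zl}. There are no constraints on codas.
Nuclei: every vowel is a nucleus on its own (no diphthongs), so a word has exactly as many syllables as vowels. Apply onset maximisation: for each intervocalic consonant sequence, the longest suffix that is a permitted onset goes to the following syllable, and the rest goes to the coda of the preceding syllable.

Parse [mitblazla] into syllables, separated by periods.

Vowels present: i, a, a; each is a nucleus, giving 3 syllables.
V1 /i/ – V2 /a/: /tbl/ splits as /t/ + /bl/ (/bl/ is the longest suffix that is a licit onset).
V2 /a/ – V3 /a/: /zl/ — entire cluster is a permitted onset → onset /zl/, coda ∅.

mit.bla.zla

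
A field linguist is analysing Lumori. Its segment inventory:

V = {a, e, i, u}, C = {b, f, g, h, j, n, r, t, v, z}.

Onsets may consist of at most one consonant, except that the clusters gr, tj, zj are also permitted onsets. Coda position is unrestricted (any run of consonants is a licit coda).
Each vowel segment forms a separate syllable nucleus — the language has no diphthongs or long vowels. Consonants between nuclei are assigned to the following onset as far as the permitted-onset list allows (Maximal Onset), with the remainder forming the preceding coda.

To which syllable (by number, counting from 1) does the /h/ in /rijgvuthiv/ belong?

3

Nuclei (vowels): i, u, i → 3 syllables.
σ1/σ2 boundary: /jgv/ — longest licit onset from the right is /v/, leaving /jg/ as coda.
σ2/σ3 boundary: /th/ — longest licit onset from the right is /h/, leaving /t/ as coda.
Putting it together: rijg.vut.hiv.
The /h/ is in the onset of syllable 3 (/hiv/).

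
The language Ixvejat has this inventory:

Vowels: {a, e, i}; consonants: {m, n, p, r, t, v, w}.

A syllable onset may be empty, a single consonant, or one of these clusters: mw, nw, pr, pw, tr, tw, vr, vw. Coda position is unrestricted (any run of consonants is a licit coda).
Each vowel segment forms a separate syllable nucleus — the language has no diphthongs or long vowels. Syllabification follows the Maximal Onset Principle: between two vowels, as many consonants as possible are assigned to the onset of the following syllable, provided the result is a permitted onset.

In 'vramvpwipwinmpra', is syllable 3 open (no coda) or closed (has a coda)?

closed

Nuclei (vowels): a, i, i, a → 4 syllables.
V1 /a/ – V2 /i/: /mvpw/; trying suffixes from longest down, /pw/ is the first permitted one, so coda /mv/ | onset /pw/.
V2 /i/ – V3 /i/: /pw/ — entire cluster is a permitted onset → onset /pw/, coda ∅.
V3 /i/ – V4 /a/: cluster /nmpr/ — the longest permitted-onset suffix is /pr/; onset = /pr/, preceding coda = /nm/.
Putting it together: vramv.pwi.pwinm.pra.
Syllable 3 is /pwinm/ with coda /nm/, so it is closed.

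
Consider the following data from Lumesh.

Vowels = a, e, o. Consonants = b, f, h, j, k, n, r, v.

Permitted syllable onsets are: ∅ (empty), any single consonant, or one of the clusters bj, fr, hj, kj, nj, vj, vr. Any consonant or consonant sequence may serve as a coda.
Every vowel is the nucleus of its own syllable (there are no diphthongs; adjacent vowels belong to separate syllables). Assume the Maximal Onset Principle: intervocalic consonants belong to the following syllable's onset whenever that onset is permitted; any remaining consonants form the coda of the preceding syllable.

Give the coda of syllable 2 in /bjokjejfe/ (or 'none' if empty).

j

The vowels are o, e, e — 3 nuclei, so 3 syllables.
Between /o/ (V1) and /e/ (V2): /kj/ is a licit onset in full, so it all attaches to the next syllable.
Between /e/ (V2) and /e/ (V3): /jf/; trying suffixes from longest down, /f/ is the first permitted one, so coda /j/ | onset /f/.
So the parse is bjo.kjej.fe.
Syllable 2 is /kjej/: onset /kj/, nucleus /e/, coda /j/.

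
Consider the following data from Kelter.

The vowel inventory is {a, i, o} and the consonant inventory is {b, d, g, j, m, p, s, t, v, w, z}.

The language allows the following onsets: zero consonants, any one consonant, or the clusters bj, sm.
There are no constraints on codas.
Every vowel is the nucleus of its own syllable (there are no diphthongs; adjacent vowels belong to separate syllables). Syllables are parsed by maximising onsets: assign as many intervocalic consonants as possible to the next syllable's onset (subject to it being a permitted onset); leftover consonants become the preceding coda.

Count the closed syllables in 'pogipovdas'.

The vowels are o, i, o, a — 4 nuclei, so 4 syllables.
Between /o/ (V1) and /i/ (V2): /g/ → onset of the next syllable (single consonants are always licit onsets).
Between /i/ (V2) and /o/ (V3): just /p/ — single C goes to the following onset.
Between /o/ (V3) and /a/ (V4): /vd/ splits as /v/ + /d/ (/d/ is the longest suffix that is a licit onset).
Putting it together: po.gi.pov.das.
Classifying each syllable: /po/ (open), /gi/ (open), /pov/ (closed), /das/ (closed).
Closed syllables: 2.

2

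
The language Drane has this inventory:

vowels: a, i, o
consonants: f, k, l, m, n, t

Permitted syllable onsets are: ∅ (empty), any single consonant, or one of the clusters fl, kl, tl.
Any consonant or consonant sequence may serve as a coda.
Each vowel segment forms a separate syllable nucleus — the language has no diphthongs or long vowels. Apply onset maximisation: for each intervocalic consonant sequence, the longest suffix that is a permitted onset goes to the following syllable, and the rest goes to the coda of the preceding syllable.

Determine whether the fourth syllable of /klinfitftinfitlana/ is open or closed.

open

The vowels are i, i, i, i, a, a — 6 nuclei, so 6 syllables.
/i…i/ gap (V1→V2): /nf/ — longest licit onset from the right is /f/, leaving /n/ as coda.
/i…i/ gap (V2→V3): cluster /tft/ — the longest permitted-onset suffix is /t/; onset = /t/, preceding coda = /tf/.
/i…i/ gap (V3→V4): cluster /nf/ — the longest permitted-onset suffix is /f/; onset = /f/, preceding coda = /n/.
/i…a/ gap (V4→V5): /tl/ is a licit onset in full, so it all attaches to the next syllable.
/a…a/ gap (V5→V6): /n/ → onset of the next syllable (single consonants are always licit onsets).
So the parse is klin.fitf.tin.fi.tla.na.
Syllable 4 is /fi/; it ends in its nucleus with no coda, so it is open.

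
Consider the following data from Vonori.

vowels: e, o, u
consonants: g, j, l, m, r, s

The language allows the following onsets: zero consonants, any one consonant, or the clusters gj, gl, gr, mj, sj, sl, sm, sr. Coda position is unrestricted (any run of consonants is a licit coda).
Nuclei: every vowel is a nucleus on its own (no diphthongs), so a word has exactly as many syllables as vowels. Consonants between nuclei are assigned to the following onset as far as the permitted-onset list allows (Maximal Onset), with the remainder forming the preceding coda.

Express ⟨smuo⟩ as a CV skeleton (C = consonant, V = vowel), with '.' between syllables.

CCV.V

Nuclei (vowels): u, o → 2 syllables.
Between /u/ (V1) and /o/ (V2): hiatus — the boundary sits between the two vowels.
Syllabification: smu.o.
Mapping each syllable to C/V: /smu/ → CCV, /o/ → V.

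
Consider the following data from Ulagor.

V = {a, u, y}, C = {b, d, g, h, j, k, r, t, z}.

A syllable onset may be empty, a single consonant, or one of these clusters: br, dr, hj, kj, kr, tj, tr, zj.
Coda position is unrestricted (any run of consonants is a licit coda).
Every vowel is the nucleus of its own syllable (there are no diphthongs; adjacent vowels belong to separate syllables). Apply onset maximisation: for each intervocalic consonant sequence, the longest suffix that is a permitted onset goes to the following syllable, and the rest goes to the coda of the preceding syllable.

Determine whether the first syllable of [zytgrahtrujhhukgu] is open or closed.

Vowels present: y, a, u, u, u; each is a nucleus, giving 5 syllables.
σ1/σ2 boundary: /tgr/; trying suffixes from longest down, /r/ is the first permitted one, so coda /tg/ | onset /r/.
σ2/σ3 boundary: /htr/ — longest licit onset from the right is /tr/, leaving /h/ as coda.
σ3/σ4 boundary: /jhh/; trying suffixes from longest down, /h/ is the first permitted one, so coda /jh/ | onset /h/.
σ4/σ5 boundary: /kg/; trying suffixes from longest down, /g/ is the first permitted one, so coda /k/ | onset /g/.
Syllabification: zytg.rah.trujh.huk.gu.
Syllable 1 is /zytg/ with coda /tg/, so it is closed.

closed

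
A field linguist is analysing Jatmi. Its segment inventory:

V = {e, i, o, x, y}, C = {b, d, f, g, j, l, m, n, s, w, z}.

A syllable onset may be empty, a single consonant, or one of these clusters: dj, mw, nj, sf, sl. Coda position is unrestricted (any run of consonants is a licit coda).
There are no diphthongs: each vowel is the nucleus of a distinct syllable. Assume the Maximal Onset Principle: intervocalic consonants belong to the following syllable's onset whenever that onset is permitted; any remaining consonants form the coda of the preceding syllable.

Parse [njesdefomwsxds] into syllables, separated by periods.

Vowels present: e, e, o, x; each is a nucleus, giving 4 syllables.
V1 /e/ – V2 /e/: cluster /sd/ — the longest permitted-onset suffix is /d/; onset = /d/, preceding coda = /s/.
V2 /e/ – V3 /o/: /f/ is a single consonant, so it becomes the next onset.
V3 /o/ – V4 /x/: /mws/ — longest licit onset from the right is /s/, leaving /mw/ as coda.

njes.de.fomw.sxds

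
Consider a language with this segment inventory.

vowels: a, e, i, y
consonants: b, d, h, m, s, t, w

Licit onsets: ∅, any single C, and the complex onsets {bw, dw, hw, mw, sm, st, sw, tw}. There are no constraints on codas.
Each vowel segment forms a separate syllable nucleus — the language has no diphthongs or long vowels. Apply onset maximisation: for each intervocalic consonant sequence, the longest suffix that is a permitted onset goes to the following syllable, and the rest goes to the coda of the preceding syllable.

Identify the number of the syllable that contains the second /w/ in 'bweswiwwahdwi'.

Vowels present: e, i, a, i; each is a nucleus, giving 4 syllables.
Between /e/ (V1) and /i/ (V2): /sw/ is a licit onset in full, so it all attaches to the next syllable.
Between /i/ (V2) and /a/ (V3): /ww/ — longest licit onset from the right is /w/, leaving /w/ as coda.
Between /a/ (V3) and /i/ (V4): /hdw/ splits as /h/ + /dw/ (/dw/ is the longest suffix that is a licit onset).
Result: bwe.swiw.wah.dwi.
The second /w/ is in the onset of syllable 2 (/swiw/).

2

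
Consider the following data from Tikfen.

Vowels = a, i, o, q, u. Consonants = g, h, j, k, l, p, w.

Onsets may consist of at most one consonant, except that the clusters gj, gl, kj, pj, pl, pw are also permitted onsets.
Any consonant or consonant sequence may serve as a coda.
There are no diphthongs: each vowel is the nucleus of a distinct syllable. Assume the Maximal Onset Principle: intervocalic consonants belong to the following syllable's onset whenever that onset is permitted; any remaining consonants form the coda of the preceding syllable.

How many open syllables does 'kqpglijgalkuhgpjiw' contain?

0

Nuclei (vowels): q, i, a, u, i → 5 syllables.
/q…i/ gap (V1→V2): /pgl/ — longest licit onset from the right is /gl/, leaving /p/ as coda.
/i…a/ gap (V2→V3): /jg/ — longest licit onset from the right is /g/, leaving /j/ as coda.
/a…u/ gap (V3→V4): /lk/ — longest licit onset from the right is /k/, leaving /l/ as coda.
/u…i/ gap (V4→V5): /hgpj/ — longest licit onset from the right is /pj/, leaving /hg/ as coda.
So the parse is kqp.glij.gal.kuhg.pjiw.
Classifying each syllable: /kqp/ (closed), /glij/ (closed), /gal/ (closed), /kuhg/ (closed), /pjiw/ (closed).
Open syllables: 0.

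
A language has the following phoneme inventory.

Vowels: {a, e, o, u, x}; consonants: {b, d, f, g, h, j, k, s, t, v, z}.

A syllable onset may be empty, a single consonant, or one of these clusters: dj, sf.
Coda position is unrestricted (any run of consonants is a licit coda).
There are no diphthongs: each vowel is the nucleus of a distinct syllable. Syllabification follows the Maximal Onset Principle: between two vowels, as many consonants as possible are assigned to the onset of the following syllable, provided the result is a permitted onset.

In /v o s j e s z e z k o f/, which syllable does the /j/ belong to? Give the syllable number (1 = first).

2

The vowels are o, e, e, o — 4 nuclei, so 4 syllables.
V1 /o/ – V2 /e/: /sj/; trying suffixes from longest down, /j/ is the first permitted one, so coda /s/ | onset /j/.
V2 /e/ – V3 /e/: /sz/ splits as /s/ + /z/ (/z/ is the longest suffix that is a licit onset).
V3 /e/ – V4 /o/: /zk/ — longest licit onset from the right is /k/, leaving /z/ as coda.
Syllabification: vos.jes.zez.kof.
The /j/ is in the onset of syllable 2 (/jes/).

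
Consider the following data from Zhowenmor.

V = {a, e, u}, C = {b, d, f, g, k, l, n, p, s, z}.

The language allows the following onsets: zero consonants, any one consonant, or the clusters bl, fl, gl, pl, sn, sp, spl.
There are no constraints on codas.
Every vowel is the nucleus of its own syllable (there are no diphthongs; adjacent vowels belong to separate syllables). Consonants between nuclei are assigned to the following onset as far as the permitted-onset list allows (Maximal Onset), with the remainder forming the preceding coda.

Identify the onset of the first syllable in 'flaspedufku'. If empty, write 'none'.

The vowels are a, e, u, u — 4 nuclei, so 4 syllables.
/a…e/ gap (V1→V2): /sp/ is a licit onset in full, so it all attaches to the next syllable.
/e…u/ gap (V2→V3): /d/ → onset of the next syllable (single consonants are always licit onsets).
/u…u/ gap (V3→V4): /fk/ — longest licit onset from the right is /k/, leaving /f/ as coda.
Syllabification: fla.spe.duf.ku.
Syllable 1 is /fla/: onset /fl/, nucleus /a/, coda ∅.

fl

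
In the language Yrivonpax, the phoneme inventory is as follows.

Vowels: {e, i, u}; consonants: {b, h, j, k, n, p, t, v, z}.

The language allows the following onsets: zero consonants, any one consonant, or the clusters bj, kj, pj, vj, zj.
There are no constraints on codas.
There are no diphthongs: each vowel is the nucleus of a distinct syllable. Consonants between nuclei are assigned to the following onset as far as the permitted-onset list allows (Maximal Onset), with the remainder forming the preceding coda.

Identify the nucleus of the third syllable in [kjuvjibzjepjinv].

Vowels present: u, i, e, i; each is a nucleus, giving 4 syllables.
The third nucleus (vowel 3 from the left) is /e/.

e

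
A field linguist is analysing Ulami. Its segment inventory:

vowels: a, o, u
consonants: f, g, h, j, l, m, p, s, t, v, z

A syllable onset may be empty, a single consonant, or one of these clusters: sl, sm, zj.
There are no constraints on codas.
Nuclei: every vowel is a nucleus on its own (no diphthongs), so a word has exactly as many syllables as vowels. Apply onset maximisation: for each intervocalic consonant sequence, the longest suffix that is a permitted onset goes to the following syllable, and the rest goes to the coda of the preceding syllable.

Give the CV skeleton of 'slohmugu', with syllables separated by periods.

CCVC.CV.CV

Nuclei (vowels): o, u, u → 3 syllables.
Between /o/ (V1) and /u/ (V2): cluster /hm/ — the longest permitted-onset suffix is /m/; onset = /m/, preceding coda = /h/.
Between /u/ (V2) and /u/ (V3): just /g/ — single C goes to the following onset.
Syllabification: sloh.mu.gu.
Mapping each syllable to C/V: /sloh/ → CCVC, /mu/ → CV, /gu/ → CV.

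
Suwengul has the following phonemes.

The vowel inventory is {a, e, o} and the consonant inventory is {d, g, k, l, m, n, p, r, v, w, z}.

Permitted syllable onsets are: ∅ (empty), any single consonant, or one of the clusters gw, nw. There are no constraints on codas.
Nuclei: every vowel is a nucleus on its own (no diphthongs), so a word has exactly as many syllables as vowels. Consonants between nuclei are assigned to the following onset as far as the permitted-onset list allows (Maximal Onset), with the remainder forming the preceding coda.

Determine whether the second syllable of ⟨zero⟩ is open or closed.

Nuclei (vowels): e, o → 2 syllables.
/e…o/ gap (V1→V2): /r/ → onset of the next syllable (single consonants are always licit onsets).
Putting it together: ze.ro.
Syllable 2 is /ro/; it ends in its nucleus with no coda, so it is open.

open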